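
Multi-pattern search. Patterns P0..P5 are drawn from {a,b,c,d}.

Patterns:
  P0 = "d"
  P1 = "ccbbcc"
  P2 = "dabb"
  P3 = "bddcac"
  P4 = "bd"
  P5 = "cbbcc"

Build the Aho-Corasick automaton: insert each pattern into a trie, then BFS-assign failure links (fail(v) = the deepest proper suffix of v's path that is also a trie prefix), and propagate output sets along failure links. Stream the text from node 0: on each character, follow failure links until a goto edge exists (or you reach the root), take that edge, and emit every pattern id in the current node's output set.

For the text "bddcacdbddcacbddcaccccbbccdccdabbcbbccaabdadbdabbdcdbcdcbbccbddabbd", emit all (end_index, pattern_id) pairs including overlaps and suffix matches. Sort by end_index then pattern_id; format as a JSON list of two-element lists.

Build automaton:
Trie (insert patterns):
  n0 'ε': b→11 c→2 d→1
  n1 'd': a→8  ←P0
  n2 'c': b→17 c→3
  n3 'cc': b→4
  n4 'ccb': b→5
  n5 'ccbb': c→6
  n6 'ccbbc': c→7
  n7 'ccbbcc': ·  ←P1
  n8 'da': b→9
  n9 'dab': b→10
  n10 'dabb': ·  ←P2
  n11 'b': d→12
  n12 'bd': d→13  ←P4
  n13 'bdd': c→14
  n14 'bddc': a→15
  n15 'bddca': c→16
  n16 'bddcac': ·  ←P3
  n17 'cb': b→18
  n18 'cbb': c→19
  n19 'cbbc': c→20
  n20 'cbbcc': ·  ←P5

Failure links (BFS by depth):
  fail(1) 'd': from fail(0)=0 chase 'd': 0 ⇒ 0;  out={0}∪out(0)={0}
  fail(2) 'c': from fail(0)=0 chase 'c': 0 ⇒ 0;  out=∅∪out(0)=∅
  fail(11) 'b': from fail(0)=0 chase 'b': 0 ⇒ 0;  out=∅∪out(0)=∅
  fail(3) 'cc': from fail(2)=0 chase 'c': 0 ⇒ 2;  out=∅∪out(2)=∅
  fail(8) 'da': from fail(1)=0 chase 'a': 0 ⇒ 0;  out=∅∪out(0)=∅
  fail(12) 'bd': from fail(11)=0 chase 'd': 0 ⇒ 1;  out={4}∪out(1)={0,4}
  fail(17) 'cb': from fail(2)=0 chase 'b': 0 ⇒ 11;  out=∅∪out(11)=∅
  fail(4) 'ccb': from fail(3)=2 chase 'b': 2 ⇒ 17;  out=∅∪out(17)=∅
  fail(9) 'dab': from fail(8)=0 chase 'b': 0 ⇒ 11;  out=∅∪out(11)=∅
  fail(13) 'bdd': from fail(12)=1 chase 'd': 1→0 ⇒ 1;  out=∅∪out(1)={0}
  fail(18) 'cbb': from fail(17)=11 chase 'b': 11→0 ⇒ 11;  out=∅∪out(11)=∅
  fail(5) 'ccbb': from fail(4)=17 chase 'b': 17 ⇒ 18;  out=∅∪out(18)=∅
  fail(10) 'dabb': from fail(9)=11 chase 'b': 11→0 ⇒ 11;  out={2}∪out(11)={2}
  fail(14) 'bddc': from fail(13)=1 chase 'c': 1→0 ⇒ 2;  out=∅∪out(2)=∅
  fail(19) 'cbbc': from fail(18)=11 chase 'c': 11→0 ⇒ 2;  out=∅∪out(2)=∅
  fail(6) 'ccbbc': from fail(5)=18 chase 'c': 18 ⇒ 19;  out=∅∪out(19)=∅
  fail(15) 'bddca': from fail(14)=2 chase 'a': 2→0 ⇒ 0;  out=∅∪out(0)=∅
  fail(20) 'cbbcc': from fail(19)=2 chase 'c': 2 ⇒ 3;  out={5}∪out(3)={5}
  fail(7) 'ccbbcc': from fail(6)=19 chase 'c': 19 ⇒ 20;  out={1}∪out(20)={1,5}
  fail(16) 'bddcac': from fail(15)=0 chase 'c': 0 ⇒ 2;  out={3}∪out(2)={3}

Text stream:
i=0 'b': node 0→11
i=1 'd': node 11→12  emit P0@[1:1],P4@[0:1]
i=2 'd': node 12→13  emit P0@[2:2]
i=3 'c': node 13→14
i=4 'a': node 14→15
i=5 'c': node 15→16  emit P3@[0:5]
i=6 'd': node 16→1 (via fail)  emit P0@[6:6]
i=7 'b': node 1→11 (via fail)
i=8 'd': node 11→12  emit P0@[8:8],P4@[7:8]
i=9 'd': node 12→13  emit P0@[9:9]
i=10 'c': node 13→14
i=11 'a': node 14→15
i=12 'c': node 15→16  emit P3@[7:12]
i=13 'b': node 16→17 (via fail)
i=14 'd': node 17→12 (via fail)  emit P0@[14:14],P4@[13:14]
i=15 'd': node 12→13  emit P0@[15:15]
i=16 'c': node 13→14
i=17 'a': node 14→15
i=18 'c': node 15→16  emit P3@[13:18]
i=19 'c': node 16→3 (via fail)
i=20 'c': node 3→3 (via fail)
i=21 'c': node 3→3 (via fail)
i=22 'b': node 3→4
i=23 'b': node 4→5
i=24 'c': node 5→6
i=25 'c': node 6→7  emit P1@[20:25],P5@[21:25]
i=26 'd': node 7→1 (via fail)  emit P0@[26:26]
i=27 'c': node 1→2 (via fail)
i=28 'c': node 2→3
i=29 'd': node 3→1 (via fail)  emit P0@[29:29]
i=30 'a': node 1→8
i=31 'b': node 8→9
i=32 'b': node 9→10  emit P2@[29:32]
i=33 'c': node 10→2 (via fail)
i=34 'b': node 2→17
i=35 'b': node 17→18
i=36 'c': node 18→19
i=37 'c': node 19→20  emit P5@[33:37]
i=38 'a': node 20→0 (via fail)
i=39 'a': node 0→0
i=40 'b': node 0→11
i=41 'd': node 11→12  emit P0@[41:41],P4@[40:41]
i=42 'a': node 12→8 (via fail)
i=43 'd': node 8→1 (via fail)  emit P0@[43:43]
i=44 'b': node 1→11 (via fail)
i=45 'd': node 11→12  emit P0@[45:45],P4@[44:45]
i=46 'a': node 12→8 (via fail)
i=47 'b': node 8→9
i=48 'b': node 9→10  emit P2@[45:48]
i=49 'd': node 10→12 (via fail)  emit P0@[49:49],P4@[48:49]
i=50 'c': node 12→2 (via fail)
i=51 'd': node 2→1 (via fail)  emit P0@[51:51]
i=52 'b': node 1→11 (via fail)
i=53 'c': node 11→2 (via fail)
i=54 'd': node 2→1 (via fail)  emit P0@[54:54]
i=55 'c': node 1→2 (via fail)
i=56 'b': node 2→17
i=57 'b': node 17→18
i=58 'c': node 18→19
i=59 'c': node 19→20  emit P5@[55:59]
i=60 'b': node 20→4 (via fail)
i=61 'd': node 4→12 (via fail)  emit P0@[61:61],P4@[60:61]
i=62 'd': node 12→13  emit P0@[62:62]
i=63 'a': node 13→8 (via fail)
i=64 'b': node 8→9
i=65 'b': node 9→10  emit P2@[62:65]
i=66 'd': node 10→12 (via fail)  emit P0@[66:66],P4@[65:66]

Matches: [[1,0],[1,4],[2,0],[5,3],[6,0],[8,0],[8,4],[9,0],[12,3],[14,0],[14,4],[15,0],[18,3],[25,1],[25,5],[26,0],[29,0],[32,2],[37,5],[41,0],[41,4],[43,0],[45,0],[45,4],[48,2],[49,0],[49,4],[51,0],[54,0],[59,5],[61,0],[61,4],[62,0],[65,2],[66,0],[66,4]]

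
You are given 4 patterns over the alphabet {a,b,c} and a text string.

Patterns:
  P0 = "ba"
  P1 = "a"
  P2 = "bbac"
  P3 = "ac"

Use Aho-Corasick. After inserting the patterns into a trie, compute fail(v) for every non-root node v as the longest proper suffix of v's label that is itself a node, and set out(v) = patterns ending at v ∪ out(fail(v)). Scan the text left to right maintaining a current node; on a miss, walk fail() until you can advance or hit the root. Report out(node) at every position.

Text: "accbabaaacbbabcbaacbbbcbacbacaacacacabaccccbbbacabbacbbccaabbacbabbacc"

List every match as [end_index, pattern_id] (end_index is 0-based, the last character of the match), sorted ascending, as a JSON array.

Construct AC machine:
Trie nodes:
  n0 'ε': a→3 b→1
  n1 'b': a→2 b→4
  n2 'ba': ·  ←P0
  n3 'a': c→7  ←P1
  n4 'bb': a→5
  n5 'bba': c→6
  n6 'bbac': ·  ←P2
  n7 'ac': ·  ←P3

BFS fail/out derivation:
  n1('b'): parent n0 fail=0; on 'b' 0 → fail=0;  out ∅∪∅=∅
  n3('a'): parent n0 fail=0; on 'a' 0 → fail=0;  out {1}∪∅={1}
  n2('ba'): parent n1 fail=0; on 'a' 0 → fail=3;  out {0}∪{1}={0,1}
  n4('bb'): parent n1 fail=0; on 'b' 0 → fail=1;  out ∅∪∅=∅
  n7('ac'): parent n3 fail=0; on 'c' 0 → fail=0;  out {3}∪∅={3}
  n5('bba'): parent n4 fail=1; on 'a' 1 → fail=2;  out ∅∪{0,1}={0,1}
  n6('bbac'): parent n5 fail=2; on 'c' 2→3 → fail=7;  out {2}∪{3}={2,3}

Scan:
[0] read 'a'  n0⇒n3  ** P1@[0:0]
[1] read 'c'  n3⇒n7  ** P3@[0:1]
[2] read 'c'  n7⇒n0 (fail-walked)
[3] read 'b'  n0⇒n1
[4] read 'a'  n1⇒n2  ** P0@[3:4],P1@[4:4]
[5] read 'b'  n2⇒n1 (fail-walked)
[6] read 'a'  n1⇒n2  ** P0@[5:6],P1@[6:6]
[7] read 'a'  n2⇒n3 (fail-walked)  ** P1@[7:7]
[8] read 'a'  n3⇒n3 (fail-walked)  ** P1@[8:8]
[9] read 'c'  n3⇒n7  ** P3@[8:9]
[10] read 'b'  n7⇒n1 (fail-walked)
[11] read 'b'  n1⇒n4
[12] read 'a'  n4⇒n5  ** P0@[11:12],P1@[12:12]
[13] read 'b'  n5⇒n1 (fail-walked)
[14] read 'c'  n1⇒n0 (fail-walked)
[15] read 'b'  n0⇒n1
[16] read 'a'  n1⇒n2  ** P0@[15:16],P1@[16:16]
[17] read 'a'  n2⇒n3 (fail-walked)  ** P1@[17:17]
[18] read 'c'  n3⇒n7  ** P3@[17:18]
[19] read 'b'  n7⇒n1 (fail-walked)
[20] read 'b'  n1⇒n4
[21] read 'b'  n4⇒n4 (fail-walked)
[22] read 'c'  n4⇒n0 (fail-walked)
[23] read 'b'  n0⇒n1
[24] read 'a'  n1⇒n2  ** P0@[23:24],P1@[24:24]
[25] read 'c'  n2⇒n7 (fail-walked)  ** P3@[24:25]
[26] read 'b'  n7⇒n1 (fail-walked)
[27] read 'a'  n1⇒n2  ** P0@[26:27],P1@[27:27]
[28] read 'c'  n2⇒n7 (fail-walked)  ** P3@[27:28]
[29] read 'a'  n7⇒n3 (fail-walked)  ** P1@[29:29]
[30] read 'a'  n3⇒n3 (fail-walked)  ** P1@[30:30]
[31] read 'c'  n3⇒n7  ** P3@[30:31]
[32] read 'a'  n7⇒n3 (fail-walked)  ** P1@[32:32]
[33] read 'c'  n3⇒n7  ** P3@[32:33]
[34] read 'a'  n7⇒n3 (fail-walked)  ** P1@[34:34]
[35] read 'c'  n3⇒n7  ** P3@[34:35]
[36] read 'a'  n7⇒n3 (fail-walked)  ** P1@[36:36]
[37] read 'b'  n3⇒n1 (fail-walked)
[38] read 'a'  n1⇒n2  ** P0@[37:38],P1@[38:38]
[39] read 'c'  n2⇒n7 (fail-walked)  ** P3@[38:39]
[40] read 'c'  n7⇒n0 (fail-walked)
[41] read 'c'  n0⇒n0
[42] read 'c'  n0⇒n0
[43] read 'b'  n0⇒n1
[44] read 'b'  n1⇒n4
[45] read 'b'  n4⇒n4 (fail-walked)
[46] read 'a'  n4⇒n5  ** P0@[45:46],P1@[46:46]
[47] read 'c'  n5⇒n6  ** P2@[44:47],P3@[46:47]
[48] read 'a'  n6⇒n3 (fail-walked)  ** P1@[48:48]
[49] read 'b'  n3⇒n1 (fail-walked)
[50] read 'b'  n1⇒n4
[51] read 'a'  n4⇒n5  ** P0@[50:51],P1@[51:51]
[52] read 'c'  n5⇒n6  ** P2@[49:52],P3@[51:52]
[53] read 'b'  n6⇒n1 (fail-walked)
[54] read 'b'  n1⇒n4
[55] read 'c'  n4⇒n0 (fail-walked)
[56] read 'c'  n0⇒n0
[57] read 'a'  n0⇒n3  ** P1@[57:57]
[58] read 'a'  n3⇒n3 (fail-walked)  ** P1@[58:58]
[59] read 'b'  n3⇒n1 (fail-walked)
[60] read 'b'  n1⇒n4
[61] read 'a'  n4⇒n5  ** P0@[60:61],P1@[61:61]
[62] read 'c'  n5⇒n6  ** P2@[59:62],P3@[61:62]
[63] read 'b'  n6⇒n1 (fail-walked)
[64] read 'a'  n1⇒n2  ** P0@[63:64],P1@[64:64]
[65] read 'b'  n2⇒n1 (fail-walked)
[66] read 'b'  n1⇒n4
[67] read 'a'  n4⇒n5  ** P0@[66:67],P1@[67:67]
[68] read 'c'  n5⇒n6  ** P2@[65:68],P3@[67:68]
[69] read 'c'  n6⇒n0 (fail-walked)

Result: [[0,1],[1,3],[4,0],[4,1],[6,0],[6,1],[7,1],[8,1],[9,3],[12,0],[12,1],[16,0],[16,1],[17,1],[18,3],[24,0],[24,1],[25,3],[27,0],[27,1],[28,3],[29,1],[30,1],[31,3],[32,1],[33,3],[34,1],[35,3],[36,1],[38,0],[38,1],[39,3],[46,0],[46,1],[47,2],[47,3],[48,1],[51,0],[51,1],[52,2],[52,3],[57,1],[58,1],[61,0],[61,1],[62,2],[62,3],[64,0],[64,1],[67,0],[67,1],[68,2],[68,3]]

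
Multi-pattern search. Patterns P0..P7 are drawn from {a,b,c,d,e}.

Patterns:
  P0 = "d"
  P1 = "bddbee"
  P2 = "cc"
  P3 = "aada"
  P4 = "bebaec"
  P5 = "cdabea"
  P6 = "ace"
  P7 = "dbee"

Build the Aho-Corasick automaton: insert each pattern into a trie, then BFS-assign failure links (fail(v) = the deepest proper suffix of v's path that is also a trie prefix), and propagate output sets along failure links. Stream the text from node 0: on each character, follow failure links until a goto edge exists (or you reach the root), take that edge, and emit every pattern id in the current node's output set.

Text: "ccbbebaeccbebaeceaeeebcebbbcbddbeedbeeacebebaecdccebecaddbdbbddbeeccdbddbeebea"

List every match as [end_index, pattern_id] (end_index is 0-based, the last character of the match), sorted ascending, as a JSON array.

Build automaton:
Trie nodes:
  n0 'ε': a→10 b→2 c→8 d→1
  n1 'd': b→26  [P0 ends]
  n2 'b': d→3 e→14
  n3 'bd': d→4
  n4 'bdd': b→5
  n5 'bddb': e→6
  n6 'bddbe': e→7
  n7 'bddbee': ·  [P1 ends]
  n8 'c': c→9 d→19
  n9 'cc': ·  [P2 ends]
  n10 'a': a→11 c→24
  n11 'aa': d→12
  n12 'aad': a→13
  n13 'aada': ·  [P3 ends]
  n14 'be': b→15
  n15 'beb': a→16
  n16 'beba': e→17
  n17 'bebae': c→18
  n18 'bebaec': ·  [P4 ends]
  n19 'cd': a→20
  n20 'cda': b→21
  n21 'cdab': e→22
  n22 'cdabe': a→23
  n23 'cdabea': ·  [P5 ends]
  n24 'ac': e→25
  n25 'ace': ·  [P6 ends]
  n26 'db': e→27
  n27 'dbe': e→28
  n28 'dbee': ·  [P7 ends]

BFS fail/out derivation:
  n1('d'): parent n0 fail=0; on 'd' 0 → fail=0;  out {0}∪∅={0}
  n2('b'): parent n0 fail=0; on 'b' 0 → fail=0;  out ∅∪∅=∅
  n8('c'): parent n0 fail=0; on 'c' 0 → fail=0;  out ∅∪∅=∅
  n10('a'): parent n0 fail=0; on 'a' 0 → fail=0;  out ∅∪∅=∅
  n3('bd'): parent n2 fail=0; on 'd' 0 → fail=1;  out ∅∪{0}={0}
  n9('cc'): parent n8 fail=0; on 'c' 0 → fail=8;  out {2}∪∅={2}
  n11('aa'): parent n10 fail=0; on 'a' 0 → fail=10;  out ∅∪∅=∅
  n14('be'): parent n2 fail=0; on 'e' 0 → fail=0;  out ∅∪∅=∅
  n19('cd'): parent n8 fail=0; on 'd' 0 → fail=1;  out ∅∪{0}={0}
  n24('ac'): parent n10 fail=0; on 'c' 0 → fail=8;  out ∅∪∅=∅
  n26('db'): parent n1 fail=0; on 'b' 0 → fail=2;  out ∅∪∅=∅
  n4('bdd'): parent n3 fail=1; on 'd' 1→0 → fail=1;  out ∅∪{0}={0}
  n12('aad'): parent n11 fail=10; on 'd' 10→0 → fail=1;  out ∅∪{0}={0}
  n15('beb'): parent n14 fail=0; on 'b' 0 → fail=2;  out ∅∪∅=∅
  n20('cda'): parent n19 fail=1; on 'a' 1→0 → fail=10;  out ∅∪∅=∅
  n25('ace'): parent n24 fail=8; on 'e' 8→0 → fail=0;  out {6}∪∅={6}
  n27('dbe'): parent n26 fail=2; on 'e' 2 → fail=14;  out ∅∪∅=∅
  n5('bddb'): parent n4 fail=1; on 'b' 1 → fail=26;  out ∅∪∅=∅
  n13('aada'): parent n12 fail=1; on 'a' 1→0 → fail=10;  out {3}∪∅={3}
  n16('beba'): parent n15 fail=2; on 'a' 2→0 → fail=10;  out ∅∪∅=∅
  n21('cdab'): parent n20 fail=10; on 'b' 10→0 → fail=2;  out ∅∪∅=∅
  n28('dbee'): parent n27 fail=14; on 'e' 14→0 → fail=0;  out {7}∪∅={7}
  n6('bddbe'): parent n5 fail=26; on 'e' 26 → fail=27;  out ∅∪∅=∅
  n17('bebae'): parent n16 fail=10; on 'e' 10→0 → fail=0;  out ∅∪∅=∅
  n22('cdabe'): parent n21 fail=2; on 'e' 2 → fail=14;  out ∅∪∅=∅
  n7('bddbee'): parent n6 fail=27; on 'e' 27 → fail=28;  out {1}∪{7}={1,7}
  n18('bebaec'): parent n17 fail=0; on 'c' 0 → fail=8;  out {4}∪∅={4}
  n23('cdabea'): parent n22 fail=14; on 'a' 14→0 → fail=10;  out {5}∪∅={5}

Run:
pos 0 'c': at 8
pos 1 'c': at 9  emit P2@[0:1]
pos 2 'b': at 2 (fail-walked)
pos 3 'b': at 2 (fail-walked)
pos 4 'e': at 14
pos 5 'b': at 15
pos 6 'a': at 16
pos 7 'e': at 17
pos 8 'c': at 18  emit P4@[3:8]
pos 9 'c': at 9 (fail-walked)  emit P2@[8:9]
pos 10 'b': at 2 (fail-walked)
pos 11 'e': at 14
pos 12 'b': at 15
pos 13 'a': at 16
pos 14 'e': at 17
pos 15 'c': at 18  emit P4@[10:15]
pos 16 'e': at 0 (fail-walked)
pos 17 'a': at 10
pos 18 'e': at 0 (fail-walked)
pos 19 'e': at 0
pos 20 'e': at 0
pos 21 'b': at 2
pos 22 'c': at 8 (fail-walked)
pos 23 'e': at 0 (fail-walked)
pos 24 'b': at 2
pos 25 'b': at 2 (fail-walked)
pos 26 'b': at 2 (fail-walked)
pos 27 'c': at 8 (fail-walked)
pos 28 'b': at 2 (fail-walked)
pos 29 'd': at 3  emit P0@[29:29]
pos 30 'd': at 4  emit P0@[30:30]
pos 31 'b': at 5
pos 32 'e': at 6
pos 33 'e': at 7  emit P1@[28:33],P7@[30:33]
pos 34 'd': at 1 (fail-walked)  emit P0@[34:34]
pos 35 'b': at 26
pos 36 'e': at 27
pos 37 'e': at 28  emit P7@[34:37]
pos 38 'a': at 10 (fail-walked)
pos 39 'c': at 24
pos 40 'e': at 25  emit P6@[38:40]
pos 41 'b': at 2 (fail-walked)
pos 42 'e': at 14
pos 43 'b': at 15
pos 44 'a': at 16
pos 45 'e': at 17
pos 46 'c': at 18  emit P4@[41:46]
pos 47 'd': at 19 (fail-walked)  emit P0@[47:47]
pos 48 'c': at 8 (fail-walked)
pos 49 'c': at 9  emit P2@[48:49]
pos 50 'e': at 0 (fail-walked)
pos 51 'b': at 2
pos 52 'e': at 14
pos 53 'c': at 8 (fail-walked)
pos 54 'a': at 10 (fail-walked)
pos 55 'd': at 1 (fail-walked)  emit P0@[55:55]
pos 56 'd': at 1 (fail-walked)  emit P0@[56:56]
pos 57 'b': at 26
pos 58 'd': at 3 (fail-walked)  emit P0@[58:58]
pos 59 'b': at 26 (fail-walked)
pos 60 'b': at 2 (fail-walked)
pos 61 'd': at 3  emit P0@[61:61]
pos 62 'd': at 4  emit P0@[62:62]
pos 63 'b': at 5
pos 64 'e': at 6
pos 65 'e': at 7  emit P1@[60:65],P7@[62:65]
pos 66 'c': at 8 (fail-walked)
pos 67 'c': at 9  emit P2@[66:67]
pos 68 'd': at 19 (fail-walked)  emit P0@[68:68]
pos 69 'b': at 26 (fail-walked)
pos 70 'd': at 3 (fail-walked)  emit P0@[70:70]
pos 71 'd': at 4  emit P0@[71:71]
pos 72 'b': at 5
pos 73 'e': at 6
pos 74 'e': at 7  emit P1@[69:74],P7@[71:74]
pos 75 'b': at 2 (fail-walked)
pos 76 'e': at 14
pos 77 'a': at 10 (fail-walked)

Result: [[1,2],[8,4],[9,2],[15,4],[29,0],[30,0],[33,1],[33,7],[34,0],[37,7],[40,6],[46,4],[47,0],[49,2],[55,0],[56,0],[58,0],[61,0],[62,0],[65,1],[65,7],[67,2],[68,0],[70,0],[71,0],[74,1],[74,7]]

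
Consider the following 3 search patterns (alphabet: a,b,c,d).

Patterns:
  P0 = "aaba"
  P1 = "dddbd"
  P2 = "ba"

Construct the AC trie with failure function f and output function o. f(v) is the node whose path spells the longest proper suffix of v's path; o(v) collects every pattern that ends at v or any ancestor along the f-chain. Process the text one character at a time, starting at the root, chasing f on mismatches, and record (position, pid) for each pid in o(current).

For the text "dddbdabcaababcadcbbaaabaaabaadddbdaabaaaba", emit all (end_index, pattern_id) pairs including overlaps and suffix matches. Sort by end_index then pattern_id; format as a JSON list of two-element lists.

Construct AC machine:
Trie nodes:
  n0 'ε': a→1 b→10 d→5
  n1 'a': a→2
  n2 'aa': b→3
  n3 'aab': a→4
  n4 'aaba': ·  ←P0
  n5 'd': d→6
  n6 'dd': d→7
  n7 'ddd': b→8
  n8 'dddb': d→9
  n9 'dddbd': ·  ←P1
  n10 'b': a→11
  n11 'ba': ·  ←P2

Failure links (BFS by depth):
  fail(1) 'a': from fail(0)=0 chase 'a': 0 ⇒ 0;  out=∅∪out(0)=∅
  fail(5) 'd': from fail(0)=0 chase 'd': 0 ⇒ 0;  out=∅∪out(0)=∅
  fail(10) 'b': from fail(0)=0 chase 'b': 0 ⇒ 0;  out=∅∪out(0)=∅
  fail(2) 'aa': from fail(1)=0 chase 'a': 0 ⇒ 1;  out=∅∪out(1)=∅
  fail(6) 'dd': from fail(5)=0 chase 'd': 0 ⇒ 5;  out=∅∪out(5)=∅
  fail(11) 'ba': from fail(10)=0 chase 'a': 0 ⇒ 1;  out={2}∪out(1)={2}
  fail(3) 'aab': from fail(2)=1 chase 'b': 1→0 ⇒ 10;  out=∅∪out(10)=∅
  fail(7) 'ddd': from fail(6)=5 chase 'd': 5 ⇒ 6;  out=∅∪out(6)=∅
  fail(4) 'aaba': from fail(3)=10 chase 'a': 10 ⇒ 11;  out={0}∪out(11)={0,2}
  fail(8) 'dddb': from fail(7)=6 chase 'b': 6→5→0 ⇒ 10;  out=∅∪out(10)=∅
  fail(9) 'dddbd': from fail(8)=10 chase 'd': 10→0 ⇒ 5;  out={1}∪out(5)={1}

Run:
[0] read 'd'  n0⇒n5
[1] read 'd'  n5⇒n6
[2] read 'd'  n6⇒n7
[3] read 'b'  n7⇒n8
[4] read 'd'  n8⇒n9  emit P1@[0:4]
[5] read 'a'  n9⇒n1 ·f
[6] read 'b'  n1⇒n10 ·f
[7] read 'c'  n10⇒n0 ·f
[8] read 'a'  n0⇒n1
[9] read 'a'  n1⇒n2
[10] read 'b'  n2⇒n3
[11] read 'a'  n3⇒n4  emit P0@[8:11],P2@[10:11]
[12] read 'b'  n4⇒n10 ·f
[13] read 'c'  n10⇒n0 ·f
[14] read 'a'  n0⇒n1
[15] read 'd'  n1⇒n5 ·f
[16] read 'c'  n5⇒n0 ·f
[17] read 'b'  n0⇒n10
[18] read 'b'  n10⇒n10 ·f
[19] read 'a'  n10⇒n11  emit P2@[18:19]
[20] read 'a'  n11⇒n2 ·f
[21] read 'a'  n2⇒n2 ·f
[22] read 'b'  n2⇒n3
[23] read 'a'  n3⇒n4  emit P0@[20:23],P2@[22:23]
[24] read 'a'  n4⇒n2 ·f
[25] read 'a'  n2⇒n2 ·f
[26] read 'b'  n2⇒n3
[27] read 'a'  n3⇒n4  emit P0@[24:27],P2@[26:27]
[28] read 'a'  n4⇒n2 ·f
[29] read 'd'  n2⇒n5 ·f
[30] read 'd'  n5⇒n6
[31] read 'd'  n6⇒n7
[32] read 'b'  n7⇒n8
[33] read 'd'  n8⇒n9  emit P1@[29:33]
[34] read 'a'  n9⇒n1 ·f
[35] read 'a'  n1⇒n2
[36] read 'b'  n2⇒n3
[37] read 'a'  n3⇒n4  emit P0@[34:37],P2@[36:37]
[38] read 'a'  n4⇒n2 ·f
[39] read 'a'  n2⇒n2 ·f
[40] read 'b'  n2⇒n3
[41] read 'a'  n3⇒n4  emit P0@[38:41],P2@[40:41]

Matches: [[4,1],[11,0],[11,2],[19,2],[23,0],[23,2],[27,0],[27,2],[33,1],[37,0],[37,2],[41,0],[41,2]]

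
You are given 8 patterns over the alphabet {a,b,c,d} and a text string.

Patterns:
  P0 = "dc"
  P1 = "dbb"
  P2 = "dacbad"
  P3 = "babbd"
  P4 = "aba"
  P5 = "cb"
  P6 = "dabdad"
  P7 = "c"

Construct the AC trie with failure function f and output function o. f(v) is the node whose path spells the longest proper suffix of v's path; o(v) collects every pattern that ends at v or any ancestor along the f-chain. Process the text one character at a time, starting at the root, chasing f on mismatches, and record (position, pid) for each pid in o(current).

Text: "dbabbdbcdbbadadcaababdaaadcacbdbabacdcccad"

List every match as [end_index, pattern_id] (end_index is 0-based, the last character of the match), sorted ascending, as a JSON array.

Build:
Trie (insert patterns):
  0='ε' goto a→15 b→10 c→18 d→1
  1='d' goto a→5 b→3 c→2
  2='dc' goto ·  ←P0
  3='db' goto b→4
  4='dbb' goto ·  ←P1
  5='da' goto b→20 c→6
  6='dac' goto b→7
  7='dacb' goto a→8
  8='dacba' goto d→9
  9='dacbad' goto ·  ←P2
  10='b' goto a→11
  11='ba' goto b→12
  12='bab' goto b→13
  13='babb' goto d→14
  14='babbd' goto ·  ←P3
  15='a' goto b→16
  16='ab' goto a→17
  17='aba' goto ·  ←P4
  18='c' goto b→19  ←P7
  19='cb' goto ·  ←P5
  20='dab' goto d→21
  21='dabd' goto a→22
  22='dabda' goto d→23
  23='dabdad' goto ·  ←P6

BFS fail/out derivation:
  n1('d'): parent n0 fail=0; on 'd' 0 → fail=0;  out ∅∪∅=∅
  n10('b'): parent n0 fail=0; on 'b' 0 → fail=0;  out ∅∪∅=∅
  n15('a'): parent n0 fail=0; on 'a' 0 → fail=0;  out ∅∪∅=∅
  n18('c'): parent n0 fail=0; on 'c' 0 → fail=0;  out {7}∪∅={7}
  n2('dc'): parent n1 fail=0; on 'c' 0 → fail=18;  out {0}∪{7}={0,7}
  n3('db'): parent n1 fail=0; on 'b' 0 → fail=10;  out ∅∪∅=∅
  n5('da'): parent n1 fail=0; on 'a' 0 → fail=15;  out ∅∪∅=∅
  n11('ba'): parent n10 fail=0; on 'a' 0 → fail=15;  out ∅∪∅=∅
  n16('ab'): parent n15 fail=0; on 'b' 0 → fail=10;  out ∅∪∅=∅
  n19('cb'): parent n18 fail=0; on 'b' 0 → fail=10;  out {5}∪∅={5}
  n4('dbb'): parent n3 fail=10; on 'b' 10→0 → fail=10;  out {1}∪∅={1}
  n6('dac'): parent n5 fail=15; on 'c' 15→0 → fail=18;  out ∅∪{7}={7}
  n12('bab'): parent n11 fail=15; on 'b' 15 → fail=16;  out ∅∪∅=∅
  n17('aba'): parent n16 fail=10; on 'a' 10 → fail=11;  out {4}∪∅={4}
  n20('dab'): parent n5 fail=15; on 'b' 15 → fail=16;  out ∅∪∅=∅
  n7('dacb'): parent n6 fail=18; on 'b' 18 → fail=19;  out ∅∪{5}={5}
  n13('babb'): parent n12 fail=16; on 'b' 16→10→0 → fail=10;  out ∅∪∅=∅
  n21('dabd'): parent n20 fail=16; on 'd' 16→10→0 → fail=1;  out ∅∪∅=∅
  n8('dacba'): parent n7 fail=19; on 'a' 19→10 → fail=11;  out ∅∪∅=∅
  n14('babbd'): parent n13 fail=10; on 'd' 10→0 → fail=1;  out {3}∪∅={3}
  n22('dabda'): parent n21 fail=1; on 'a' 1 → fail=5;  out ∅∪∅=∅
  n9('dacbad'): parent n8 fail=11; on 'd' 11→15→0 → fail=1;  out {2}∪∅={2}
  n23('dabdad'): parent n22 fail=5; on 'd' 5→15→0 → fail=1;  out {6}∪∅={6}

Text stream:
pos 0 'd': at 1
pos 1 'b': at 3
pos 2 'a': at 11 ·f
pos 3 'b': at 12
pos 4 'b': at 13
pos 5 'd': at 14  emit P3@[1:5]
pos 6 'b': at 3 ·f
pos 7 'c': at 18 ·f  emit P7@[7:7]
pos 8 'd': at 1 ·f
pos 9 'b': at 3
pos 10 'b': at 4  emit P1@[8:10]
pos 11 'a': at 11 ·f
pos 12 'd': at 1 ·f
pos 13 'a': at 5
pos 14 'd': at 1 ·f
pos 15 'c': at 2  emit P0@[14:15],P7@[15:15]
pos 16 'a': at 15 ·f
pos 17 'a': at 15 ·f
pos 18 'b': at 16
pos 19 'a': at 17  emit P4@[17:19]
pos 20 'b': at 12 ·f
pos 21 'd': at 1 ·f
pos 22 'a': at 5
pos 23 'a': at 15 ·f
pos 24 'a': at 15 ·f
pos 25 'd': at 1 ·f
pos 26 'c': at 2  emit P0@[25:26],P7@[26:26]
pos 27 'a': at 15 ·f
pos 28 'c': at 18 ·f  emit P7@[28:28]
pos 29 'b': at 19  emit P5@[28:29]
pos 30 'd': at 1 ·f
pos 31 'b': at 3
pos 32 'a': at 11 ·f
pos 33 'b': at 12
pos 34 'a': at 17 ·f  emit P4@[32:34]
pos 35 'c': at 18 ·f  emit P7@[35:35]
pos 36 'd': at 1 ·f
pos 37 'c': at 2  emit P0@[36:37],P7@[37:37]
pos 38 'c': at 18 ·f  emit P7@[38:38]
pos 39 'c': at 18 ·f  emit P7@[39:39]
pos 40 'a': at 15 ·f
pos 41 'd': at 1 ·f

All matches (sorted): [[5,3],[7,7],[10,1],[15,0],[15,7],[19,4],[26,0],[26,7],[28,7],[29,5],[34,4],[35,7],[37,0],[37,7],[38,7],[39,7]]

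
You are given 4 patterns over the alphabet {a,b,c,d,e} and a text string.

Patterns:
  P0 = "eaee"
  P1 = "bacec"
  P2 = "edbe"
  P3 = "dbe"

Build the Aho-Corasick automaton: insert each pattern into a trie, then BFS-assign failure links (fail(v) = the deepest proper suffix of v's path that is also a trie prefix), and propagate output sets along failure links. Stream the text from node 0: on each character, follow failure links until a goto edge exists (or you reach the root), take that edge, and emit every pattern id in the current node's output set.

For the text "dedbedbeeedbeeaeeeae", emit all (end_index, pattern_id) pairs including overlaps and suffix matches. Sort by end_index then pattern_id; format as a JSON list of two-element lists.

Construct AC machine:
Trie (insert patterns):
  n0 'ε': b→5 d→13 e→1
  n1 'e': a→2 d→10
  n2 'ea': e→3
  n3 'eae': e→4
  n4 'eaee': ·  [P0 ends]
  n5 'b': a→6
  n6 'ba': c→7
  n7 'bac': e→8
  n8 'bace': c→9
  n9 'bacec': ·  [P1 ends]
  n10 'ed': b→11
  n11 'edb': e→12
  n12 'edbe': ·  [P2 ends]
  n13 'd': b→14
  n14 'db': e→15
  n15 'dbe': ·  [P3 ends]

Failure links (BFS by depth):
  fail(1) 'e': from fail(0)=0 chase 'e': 0 ⇒ 0;  out=∅∪out(0)=∅
  fail(5) 'b': from fail(0)=0 chase 'b': 0 ⇒ 0;  out=∅∪out(0)=∅
  fail(13) 'd': from fail(0)=0 chase 'd': 0 ⇒ 0;  out=∅∪out(0)=∅
  fail(2) 'ea': from fail(1)=0 chase 'a': 0 ⇒ 0;  out=∅∪out(0)=∅
  fail(6) 'ba': from fail(5)=0 chase 'a': 0 ⇒ 0;  out=∅∪out(0)=∅
  fail(10) 'ed': from fail(1)=0 chase 'd': 0 ⇒ 13;  out=∅∪out(13)=∅
  fail(14) 'db': from fail(13)=0 chase 'b': 0 ⇒ 5;  out=∅∪out(5)=∅
  fail(3) 'eae': from fail(2)=0 chase 'e': 0 ⇒ 1;  out=∅∪out(1)=∅
  fail(7) 'bac': from fail(6)=0 chase 'c': 0 ⇒ 0;  out=∅∪out(0)=∅
  fail(11) 'edb': from fail(10)=13 chase 'b': 13 ⇒ 14;  out=∅∪out(14)=∅
  fail(15) 'dbe': from fail(14)=5 chase 'e': 5→0 ⇒ 1;  out={3}∪out(1)={3}
  fail(4) 'eaee': from fail(3)=1 chase 'e': 1→0 ⇒ 1;  out={0}∪out(1)={0}
  fail(8) 'bace': from fail(7)=0 chase 'e': 0 ⇒ 1;  out=∅∪out(1)=∅
  fail(12) 'edbe': from fail(11)=14 chase 'e': 14 ⇒ 15;  out={2}∪out(15)={2,3}
  fail(9) 'bacec': from fail(8)=1 chase 'c': 1→0 ⇒ 0;  out={1}∪out(0)={1}

Scan:
i=0 'd': node 0→13
i=1 'e': node 13→1 (fail-walked)
i=2 'd': node 1→10
i=3 'b': node 10→11
i=4 'e': node 11→12  emit P2@[1:4],P3@[2:4]
i=5 'd': node 12→10 (fail-walked)
i=6 'b': node 10→11
i=7 'e': node 11→12  emit P2@[4:7],P3@[5:7]
i=8 'e': node 12→1 (fail-walked)
i=9 'e': node 1→1 (fail-walked)
i=10 'd': node 1→10
i=11 'b': node 10→11
i=12 'e': node 11→12  emit P2@[9:12],P3@[10:12]
i=13 'e': node 12→1 (fail-walked)
i=14 'a': node 1→2
i=15 'e': node 2→3
i=16 'e': node 3→4  emit P0@[13:16]
i=17 'e': node 4→1 (fail-walked)
i=18 'a': node 1→2
i=19 'e': node 2→3

All matches (sorted): [[4,2],[4,3],[7,2],[7,3],[12,2],[12,3],[16,0]]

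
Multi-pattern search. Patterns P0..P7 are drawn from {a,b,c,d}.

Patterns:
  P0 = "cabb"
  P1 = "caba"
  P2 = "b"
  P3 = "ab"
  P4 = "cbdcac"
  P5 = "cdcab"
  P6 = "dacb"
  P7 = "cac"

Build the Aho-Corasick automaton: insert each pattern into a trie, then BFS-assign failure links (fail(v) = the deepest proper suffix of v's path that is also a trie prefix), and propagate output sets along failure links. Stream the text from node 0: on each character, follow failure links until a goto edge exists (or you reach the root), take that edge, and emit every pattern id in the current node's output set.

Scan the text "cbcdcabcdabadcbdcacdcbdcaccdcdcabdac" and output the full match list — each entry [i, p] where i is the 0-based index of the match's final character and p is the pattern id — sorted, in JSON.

Build:
Trie (insert patterns):
  n0 'ε': a→7 b→6 c→1 d→18
  n1 'c': a→2 b→9 d→14
  n2 'ca': b→3 c→22
  n3 'cab': a→5 b→4
  n4 'cabb': ·  ←P0
  n5 'caba': ·  ←P1
  n6 'b': ·  ←P2
  n7 'a': b→8
  n8 'ab': ·  ←P3
  n9 'cb': d→10
  n10 'cbd': c→11
  n11 'cbdc': a→12
  n12 'cbdca': c→13
  n13 'cbdcac': ·  ←P4
  n14 'cd': c→15
  n15 'cdc': a→16
  n16 'cdca': b→17
  n17 'cdcab': ·  ←P5
  n18 'd': a→19
  n19 'da': c→20
  n20 'dac': b→21
  n21 'dacb': ·  ←P6
  n22 'cac': ·  ←P7

Failure links (BFS by depth):
  fail(1) 'c': from fail(0)=0 chase 'c': 0 ⇒ 0;  out=∅∪out(0)=∅
  fail(6) 'b': from fail(0)=0 chase 'b': 0 ⇒ 0;  out={2}∪out(0)={2}
  fail(7) 'a': from fail(0)=0 chase 'a': 0 ⇒ 0;  out=∅∪out(0)=∅
  fail(18) 'd': from fail(0)=0 chase 'd': 0 ⇒ 0;  out=∅∪out(0)=∅
  fail(2) 'ca': from fail(1)=0 chase 'a': 0 ⇒ 7;  out=∅∪out(7)=∅
  fail(8) 'ab': from fail(7)=0 chase 'b': 0 ⇒ 6;  out={3}∪out(6)={2,3}
  fail(9) 'cb': from fail(1)=0 chase 'b': 0 ⇒ 6;  out=∅∪out(6)={2}
  fail(14) 'cd': from fail(1)=0 chase 'd': 0 ⇒ 18;  out=∅∪out(18)=∅
  fail(19) 'da': from fail(18)=0 chase 'a': 0 ⇒ 7;  out=∅∪out(7)=∅
  fail(3) 'cab': from fail(2)=7 chase 'b': 7 ⇒ 8;  out=∅∪out(8)={2,3}
  fail(10) 'cbd': from fail(9)=6 chase 'd': 6→0 ⇒ 18;  out=∅∪out(18)=∅
  fail(15) 'cdc': from fail(14)=18 chase 'c': 18→0 ⇒ 1;  out=∅∪out(1)=∅
  fail(20) 'dac': from fail(19)=7 chase 'c': 7→0 ⇒ 1;  out=∅∪out(1)=∅
  fail(22) 'cac': from fail(2)=7 chase 'c': 7→0 ⇒ 1;  out={7}∪out(1)={7}
  fail(4) 'cabb': from fail(3)=8 chase 'b': 8→6→0 ⇒ 6;  out={0}∪out(6)={0,2}
  fail(5) 'caba': from fail(3)=8 chase 'a': 8→6→0 ⇒ 7;  out={1}∪out(7)={1}
  fail(11) 'cbdc': from fail(10)=18 chase 'c': 18→0 ⇒ 1;  out=∅∪out(1)=∅
  fail(16) 'cdca': from fail(15)=1 chase 'a': 1 ⇒ 2;  out=∅∪out(2)=∅
  fail(21) 'dacb': from fail(20)=1 chase 'b': 1 ⇒ 9;  out={6}∪out(9)={2,6}
  fail(12) 'cbdca': from fail(11)=1 chase 'a': 1 ⇒ 2;  out=∅∪out(2)=∅
  fail(17) 'cdcab': from fail(16)=2 chase 'b': 2 ⇒ 3;  out={5}∪out(3)={2,3,5}
  fail(13) 'cbdcac': from fail(12)=2 chase 'c': 2 ⇒ 22;  out={4}∪out(22)={4,7}

Text stream:
[0] read 'c'  n0⇒n1
[1] read 'b'  n1⇒n9  → match P2@[1:1]
[2] read 'c'  n9⇒n1 (via fail)
[3] read 'd'  n1⇒n14
[4] read 'c'  n14⇒n15
[5] read 'a'  n15⇒n16
[6] read 'b'  n16⇒n17  → match P2@[6:6],P3@[5:6],P5@[2:6]
[7] read 'c'  n17⇒n1 (via fail)
[8] read 'd'  n1⇒n14
[9] read 'a'  n14⇒n19 (via fail)
[10] read 'b'  n19⇒n8 (via fail)  → match P2@[10:10],P3@[9:10]
[11] read 'a'  n8⇒n7 (via fail)
[12] read 'd'  n7⇒n18 (via fail)
[13] read 'c'  n18⇒n1 (via fail)
[14] read 'b'  n1⇒n9  → match P2@[14:14]
[15] read 'd'  n9⇒n10
[16] read 'c'  n10⇒n11
[17] read 'a'  n11⇒n12
[18] read 'c'  n12⇒n13  → match P4@[13:18],P7@[16:18]
[19] read 'd'  n13⇒n14 (via fail)
[20] read 'c'  n14⇒n15
[21] read 'b'  n15⇒n9 (via fail)  → match P2@[21:21]
[22] read 'd'  n9⇒n10
[23] read 'c'  n10⇒n11
[24] read 'a'  n11⇒n12
[25] read 'c'  n12⇒n13  → match P4@[20:25],P7@[23:25]
[26] read 'c'  n13⇒n1 (via fail)
[27] read 'd'  n1⇒n14
[28] read 'c'  n14⇒n15
[29] read 'd'  n15⇒n14 (via fail)
[30] read 'c'  n14⇒n15
[31] read 'a'  n15⇒n16
[32] read 'b'  n16⇒n17  → match P2@[32:32],P3@[31:32],P5@[28:32]
[33] read 'd'  n17⇒n18 (via fail)
[34] read 'a'  n18⇒n19
[35] read 'c'  n19⇒n20

Result: [[1,2],[6,2],[6,3],[6,5],[10,2],[10,3],[14,2],[18,4],[18,7],[21,2],[25,4],[25,7],[32,2],[32,3],[32,5]]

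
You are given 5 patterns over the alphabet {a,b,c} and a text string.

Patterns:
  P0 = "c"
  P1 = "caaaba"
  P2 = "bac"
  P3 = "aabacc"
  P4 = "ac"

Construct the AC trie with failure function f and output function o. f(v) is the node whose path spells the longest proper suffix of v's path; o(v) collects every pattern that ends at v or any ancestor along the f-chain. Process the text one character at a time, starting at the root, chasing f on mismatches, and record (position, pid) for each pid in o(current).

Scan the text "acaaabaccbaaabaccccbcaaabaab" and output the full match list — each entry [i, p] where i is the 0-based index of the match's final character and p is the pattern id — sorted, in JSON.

Build:
Trie nodes:
  n0 'ε': a→10 b→7 c→1
  n1 'c': a→2  ←P0
  n2 'ca': a→3
  n3 'caa': a→4
  n4 'caaa': b→5
  n5 'caaab': a→6
  n6 'caaaba': ·  ←P1
  n7 'b': a→8
  n8 'ba': c→9
  n9 'bac': ·  ←P2
  n10 'a': a→11 c→16
  n11 'aa': b→12
  n12 'aab': a→13
  n13 'aaba': c→14
  n14 'aabac': c→15
  n15 'aabacc': ·  ←P3
  n16 'ac': ·  ←P4

BFS fail/out derivation:
  fail(1) 'c': from fail(0)=0 chase 'c': 0 ⇒ 0;  out={0}∪out(0)={0}
  fail(7) 'b': from fail(0)=0 chase 'b': 0 ⇒ 0;  out=∅∪out(0)=∅
  fail(10) 'a': from fail(0)=0 chase 'a': 0 ⇒ 0;  out=∅∪out(0)=∅
  fail(2) 'ca': from fail(1)=0 chase 'a': 0 ⇒ 10;  out=∅∪out(10)=∅
  fail(8) 'ba': from fail(7)=0 chase 'a': 0 ⇒ 10;  out=∅∪out(10)=∅
  fail(11) 'aa': from fail(10)=0 chase 'a': 0 ⇒ 10;  out=∅∪out(10)=∅
  fail(16) 'ac': from fail(10)=0 chase 'c': 0 ⇒ 1;  out={4}∪out(1)={0,4}
  fail(3) 'caa': from fail(2)=10 chase 'a': 10 ⇒ 11;  out=∅∪out(11)=∅
  fail(9) 'bac': from fail(8)=10 chase 'c': 10 ⇒ 16;  out={2}∪out(16)={0,2,4}
  fail(12) 'aab': from fail(11)=10 chase 'b': 10→0 ⇒ 7;  out=∅∪out(7)=∅
  fail(4) 'caaa': from fail(3)=11 chase 'a': 11→10 ⇒ 11;  out=∅∪out(11)=∅
  fail(13) 'aaba': from fail(12)=7 chase 'a': 7 ⇒ 8;  out=∅∪out(8)=∅
  fail(5) 'caaab': from fail(4)=11 chase 'b': 11 ⇒ 12;  out=∅∪out(12)=∅
  fail(14) 'aabac': from fail(13)=8 chase 'c': 8 ⇒ 9;  out=∅∪out(9)={0,2,4}
  fail(6) 'caaaba': from fail(5)=12 chase 'a': 12 ⇒ 13;  out={1}∪out(13)={1}
  fail(15) 'aabacc': from fail(14)=9 chase 'c': 9→16→1→0 ⇒ 1;  out={3}∪out(1)={0,3}

Text stream:
[0] read 'a'  n0⇒n10
[1] read 'c'  n10⇒n16  ** P0@[1:1],P4@[0:1]
[2] read 'a'  n16⇒n2 (via fail)
[3] read 'a'  n2⇒n3
[4] read 'a'  n3⇒n4
[5] read 'b'  n4⇒n5
[6] read 'a'  n5⇒n6  ** P1@[1:6]
[7] read 'c'  n6⇒n14 (via fail)  ** P0@[7:7],P2@[5:7],P4@[6:7]
[8] read 'c'  n14⇒n15  ** P0@[8:8],P3@[3:8]
[9] read 'b'  n15⇒n7 (via fail)
[10] read 'a'  n7⇒n8
[11] read 'a'  n8⇒n11 (via fail)
[12] read 'a'  n11⇒n11 (via fail)
[13] read 'b'  n11⇒n12
[14] read 'a'  n12⇒n13
[15] read 'c'  n13⇒n14  ** P0@[15:15],P2@[13:15],P4@[14:15]
[16] read 'c'  n14⇒n15  ** P0@[16:16],P3@[11:16]
[17] read 'c'  n15⇒n1 (via fail)  ** P0@[17:17]
[18] read 'c'  n1⇒n1 (via fail)  ** P0@[18:18]
[19] read 'b'  n1⇒n7 (via fail)
[20] read 'c'  n7⇒n1 (via fail)  ** P0@[20:20]
[21] read 'a'  n1⇒n2
[22] read 'a'  n2⇒n3
[23] read 'a'  n3⇒n4
[24] read 'b'  n4⇒n5
[25] read 'a'  n5⇒n6  ** P1@[20:25]
[26] read 'a'  n6⇒n11 (via fail)
[27] read 'b'  n11⇒n12

Matches: [[1,0],[1,4],[6,1],[7,0],[7,2],[7,4],[8,0],[8,3],[15,0],[15,2],[15,4],[16,0],[16,3],[17,0],[18,0],[20,0],[25,1]]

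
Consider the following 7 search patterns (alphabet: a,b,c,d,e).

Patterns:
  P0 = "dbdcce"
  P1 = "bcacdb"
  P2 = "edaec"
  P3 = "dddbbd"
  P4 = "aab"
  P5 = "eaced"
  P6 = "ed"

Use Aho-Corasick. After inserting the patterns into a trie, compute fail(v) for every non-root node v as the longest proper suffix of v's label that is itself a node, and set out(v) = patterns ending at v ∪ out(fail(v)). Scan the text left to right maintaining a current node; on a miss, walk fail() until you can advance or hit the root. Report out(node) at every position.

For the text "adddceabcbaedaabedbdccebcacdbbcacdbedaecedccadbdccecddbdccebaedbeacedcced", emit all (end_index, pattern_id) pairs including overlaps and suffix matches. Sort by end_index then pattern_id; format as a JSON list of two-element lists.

Build automaton:
Trie nodes:
  n0 'ε': a→23 b→7 d→1 e→13
  n1 'd': b→2 d→18
  n2 'db': d→3
  n3 'dbd': c→4
  n4 'dbdc': c→5
  n5 'dbdcc': e→6
  n6 'dbdcce': ·  ←P0
  n7 'b': c→8
  n8 'bc': a→9
  n9 'bca': c→10
  n10 'bcac': d→11
  n11 'bcacd': b→12
  n12 'bcacdb': ·  ←P1
  n13 'e': a→26 d→14
  n14 'ed': a→15  ←P6
  n15 'eda': e→16
  n16 'edae': c→17
  n17 'edaec': ·  ←P2
  n18 'dd': d→19
  n19 'ddd': b→20
  n20 'dddb': b→21
  n21 'dddbb': d→22
  n22 'dddbbd': ·  ←P3
  n23 'a': a→24
  n24 'aa': b→25
  n25 'aab': ·  ←P4
  n26 'ea': c→27
  n27 'eac': e→28
  n28 'eace': d→29
  n29 'eaced': ·  ←P5

BFS fail/out derivation:
  fail(1) 'd': from fail(0)=0 chase 'd': 0 ⇒ 0;  out=∅∪out(0)=∅
  fail(7) 'b': from fail(0)=0 chase 'b': 0 ⇒ 0;  out=∅∪out(0)=∅
  fail(13) 'e': from fail(0)=0 chase 'e': 0 ⇒ 0;  out=∅∪out(0)=∅
  fail(23) 'a': from fail(0)=0 chase 'a': 0 ⇒ 0;  out=∅∪out(0)=∅
  fail(2) 'db': from fail(1)=0 chase 'b': 0 ⇒ 7;  out=∅∪out(7)=∅
  fail(8) 'bc': from fail(7)=0 chase 'c': 0 ⇒ 0;  out=∅∪out(0)=∅
  fail(14) 'ed': from fail(13)=0 chase 'd': 0 ⇒ 1;  out={6}∪out(1)={6}
  fail(18) 'dd': from fail(1)=0 chase 'd': 0 ⇒ 1;  out=∅∪out(1)=∅
  fail(24) 'aa': from fail(23)=0 chase 'a': 0 ⇒ 23;  out=∅∪out(23)=∅
  fail(26) 'ea': from fail(13)=0 chase 'a': 0 ⇒ 23;  out=∅∪out(23)=∅
  fail(3) 'dbd': from fail(2)=7 chase 'd': 7→0 ⇒ 1;  out=∅∪out(1)=∅
  fail(9) 'bca': from fail(8)=0 chase 'a': 0 ⇒ 23;  out=∅∪out(23)=∅
  fail(15) 'eda': from fail(14)=1 chase 'a': 1→0 ⇒ 23;  out=∅∪out(23)=∅
  fail(19) 'ddd': from fail(18)=1 chase 'd': 1 ⇒ 18;  out=∅∪out(18)=∅
  fail(25) 'aab': from fail(24)=23 chase 'b': 23→0 ⇒ 7;  out={4}∪out(7)={4}
  fail(27) 'eac': from fail(26)=23 chase 'c': 23→0 ⇒ 0;  out=∅∪out(0)=∅
  fail(4) 'dbdc': from fail(3)=1 chase 'c': 1→0 ⇒ 0;  out=∅∪out(0)=∅
  fail(10) 'bcac': from fail(9)=23 chase 'c': 23→0 ⇒ 0;  out=∅∪out(0)=∅
  fail(16) 'edae': from fail(15)=23 chase 'e': 23→0 ⇒ 13;  out=∅∪out(13)=∅
  fail(20) 'dddb': from fail(19)=18 chase 'b': 18→1 ⇒ 2;  out=∅∪out(2)=∅
  fail(28) 'eace': from fail(27)=0 chase 'e': 0 ⇒ 13;  out=∅∪out(13)=∅
  fail(5) 'dbdcc': from fail(4)=0 chase 'c': 0 ⇒ 0;  out=∅∪out(0)=∅
  fail(11) 'bcacd': from fail(10)=0 chase 'd': 0 ⇒ 1;  out=∅∪out(1)=∅
  fail(17) 'edaec': from fail(16)=13 chase 'c': 13→0 ⇒ 0;  out={2}∪out(0)={2}
  fail(21) 'dddbb': from fail(20)=2 chase 'b': 2→7→0 ⇒ 7;  out=∅∪out(7)=∅
  fail(29) 'eaced': from fail(28)=13 chase 'd': 13 ⇒ 14;  out={5}∪out(14)={5,6}
  fail(6) 'dbdcce': from fail(5)=0 chase 'e': 0 ⇒ 13;  out={0}∪out(13)={0}
  fail(12) 'bcacdb': from fail(11)=1 chase 'b': 1 ⇒ 2;  out={1}∪out(2)={1}
  fail(22) 'dddbbd': from fail(21)=7 chase 'd': 7→0 ⇒ 1;  out={3}∪out(1)={3}

Scan:
i=0 'a': node 0→23
i=1 'd': node 23→1 ·f
i=2 'd': node 1→18
i=3 'd': node 18→19
i=4 'c': node 19→0 ·f
i=5 'e': node 0→13
i=6 'a': node 13→26
i=7 'b': node 26→7 ·f
i=8 'c': node 7→8
i=9 'b': node 8→7 ·f
i=10 'a': node 7→23 ·f
i=11 'e': node 23→13 ·f
i=12 'd': node 13→14  ** P6@[11:12]
i=13 'a': node 14→15
i=14 'a': node 15→24 ·f
i=15 'b': node 24→25  ** P4@[13:15]
i=16 'e': node 25→13 ·f
i=17 'd': node 13→14  ** P6@[16:17]
i=18 'b': node 14→2 ·f
i=19 'd': node 2→3
i=20 'c': node 3→4
i=21 'c': node 4→5
i=22 'e': node 5→6  ** P0@[17:22]
i=23 'b': node 6→7 ·f
i=24 'c': node 7→8
i=25 'a': node 8→9
i=26 'c': node 9→10
i=27 'd': node 10→11
i=28 'b': node 11→12  ** P1@[23:28]
i=29 'b': node 12→7 ·f
i=30 'c': node 7→8
i=31 'a': node 8→9
i=32 'c': node 9→10
i=33 'd': node 10→11
i=34 'b': node 11→12  ** P1@[29:34]
i=35 'e': node 12→13 ·f
i=36 'd': node 13→14  ** P6@[35:36]
i=37 'a': node 14→15
i=38 'e': node 15→16
i=39 'c': node 16→17  ** P2@[35:39]
i=40 'e': node 17→13 ·f
i=41 'd': node 13→14  ** P6@[40:41]
i=42 'c': node 14→0 ·f
i=43 'c': node 0→0
i=44 'a': node 0→23
i=45 'd': node 23→1 ·f
i=46 'b': node 1→2
i=47 'd': node 2→3
i=48 'c': node 3→4
i=49 'c': node 4→5
i=50 'e': node 5→6  ** P0@[45:50]
i=51 'c': node 6→0 ·f
i=52 'd': node 0→1
i=53 'd': node 1→18
i=54 'b': node 18→2 ·f
i=55 'd': node 2→3
i=56 'c': node 3→4
i=57 'c': node 4→5
i=58 'e': node 5→6  ** P0@[53:58]
i=59 'b': node 6→7 ·f
i=60 'a': node 7→23 ·f
i=61 'e': node 23→13 ·f
i=62 'd': node 13→14  ** P6@[61:62]
i=63 'b': node 14→2 ·f
i=64 'e': node 2→13 ·f
i=65 'a': node 13→26
i=66 'c': node 26→27
i=67 'e': node 27→28
i=68 'd': node 28→29  ** P5@[64:68],P6@[67:68]
i=69 'c': node 29→0 ·f
i=70 'c': node 0→0
i=71 'e': node 0→13
i=72 'd': node 13→14  ** P6@[71:72]

Result: [[12,6],[15,4],[17,6],[22,0],[28,1],[34,1],[36,6],[39,2],[41,6],[50,0],[58,0],[62,6],[68,5],[68,6],[72,6]]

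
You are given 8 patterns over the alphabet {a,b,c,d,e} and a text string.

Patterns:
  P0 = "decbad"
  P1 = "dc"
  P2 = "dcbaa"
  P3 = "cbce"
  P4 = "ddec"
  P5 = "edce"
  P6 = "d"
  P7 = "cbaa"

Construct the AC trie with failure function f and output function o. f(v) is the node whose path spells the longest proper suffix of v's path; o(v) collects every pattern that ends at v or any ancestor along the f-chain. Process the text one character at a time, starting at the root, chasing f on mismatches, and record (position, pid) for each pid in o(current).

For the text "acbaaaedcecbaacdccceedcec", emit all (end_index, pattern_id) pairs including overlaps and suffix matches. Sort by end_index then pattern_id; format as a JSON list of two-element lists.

Construct AC machine:
Trie nodes:
  0='ε' goto c→11 d→1 e→18
  1='d' goto c→7 d→15 e→2  ←P6
  2='de' goto c→3
  3='dec' goto b→4
  4='decb' goto a→5
  5='decba' goto d→6
  6='decbad' goto ·  ←P0
  7='dc' goto b→8  ←P1
  8='dcb' goto a→9
  9='dcba' goto a→10
  10='dcbaa' goto ·  ←P2
  11='c' goto b→12
  12='cb' goto a→22 c→13
  13='cbc' goto e→14
  14='cbce' goto ·  ←P3
  15='dd' goto e→16
  16='dde' goto c→17
  17='ddec' goto ·  ←P4
  18='e' goto d→19
  19='ed' goto c→20
  20='edc' goto e→21
  21='edce' goto ·  ←P5
  22='cba' goto a→23
  23='cbaa' goto ·  ←P7

Failure links (BFS by depth):
  fail(1) 'd': from fail(0)=0 chase 'd': 0 ⇒ 0;  out={6}∪out(0)={6}
  fail(11) 'c': from fail(0)=0 chase 'c': 0 ⇒ 0;  out=∅∪out(0)=∅
  fail(18) 'e': from fail(0)=0 chase 'e': 0 ⇒ 0;  out=∅∪out(0)=∅
  fail(2) 'de': from fail(1)=0 chase 'e': 0 ⇒ 18;  out=∅∪out(18)=∅
  fail(7) 'dc': from fail(1)=0 chase 'c': 0 ⇒ 11;  out={1}∪out(11)={1}
  fail(12) 'cb': from fail(11)=0 chase 'b': 0 ⇒ 0;  out=∅∪out(0)=∅
  fail(15) 'dd': from fail(1)=0 chase 'd': 0 ⇒ 1;  out=∅∪out(1)={6}
  fail(19) 'ed': from fail(18)=0 chase 'd': 0 ⇒ 1;  out=∅∪out(1)={6}
  fail(3) 'dec': from fail(2)=18 chase 'c': 18→0 ⇒ 11;  out=∅∪out(11)=∅
  fail(8) 'dcb': from fail(7)=11 chase 'b': 11 ⇒ 12;  out=∅∪out(12)=∅
  fail(13) 'cbc': from fail(12)=0 chase 'c': 0 ⇒ 11;  out=∅∪out(11)=∅
  fail(16) 'dde': from fail(15)=1 chase 'e': 1 ⇒ 2;  out=∅∪out(2)=∅
  fail(20) 'edc': from fail(19)=1 chase 'c': 1 ⇒ 7;  out=∅∪out(7)={1}
  fail(22) 'cba': from fail(12)=0 chase 'a': 0 ⇒ 0;  out=∅∪out(0)=∅
  fail(4) 'decb': from fail(3)=11 chase 'b': 11 ⇒ 12;  out=∅∪out(12)=∅
  fail(9) 'dcba': from fail(8)=12 chase 'a': 12 ⇒ 22;  out=∅∪out(22)=∅
  fail(14) 'cbce': from fail(13)=11 chase 'e': 11→0 ⇒ 18;  out={3}∪out(18)={3}
  fail(17) 'ddec': from fail(16)=2 chase 'c': 2 ⇒ 3;  out={4}∪out(3)={4}
  fail(21) 'edce': from fail(20)=7 chase 'e': 7→11→0 ⇒ 18;  out={5}∪out(18)={5}
  fail(23) 'cbaa': from fail(22)=0 chase 'a': 0 ⇒ 0;  out={7}∪out(0)={7}
  fail(5) 'decba': from fail(4)=12 chase 'a': 12 ⇒ 22;  out=∅∪out(22)=∅
  fail(10) 'dcbaa': from fail(9)=22 chase 'a': 22 ⇒ 23;  out={2}∪out(23)={2,7}
  fail(6) 'decbad': from fail(5)=22 chase 'd': 22→0 ⇒ 1;  out={0}∪out(1)={0,6}

Scan:
i=0 'a': node 0→0
i=1 'c': node 0→11
i=2 'b': node 11→12
i=3 'a': node 12→22
i=4 'a': node 22→23  emit P7@[1:4]
i=5 'a': node 23→0 ·f
i=6 'e': node 0→18
i=7 'd': node 18→19  emit P6@[7:7]
i=8 'c': node 19→20  emit P1@[7:8]
i=9 'e': node 20→21  emit P5@[6:9]
i=10 'c': node 21→11 ·f
i=11 'b': node 11→12
i=12 'a': node 12→22
i=13 'a': node 22→23  emit P7@[10:13]
i=14 'c': node 23→11 ·f
i=15 'd': node 11→1 ·f  emit P6@[15:15]
i=16 'c': node 1→7  emit P1@[15:16]
i=17 'c': node 7→11 ·f
i=18 'c': node 11→11 ·f
i=19 'e': node 11→18 ·f
i=20 'e': node 18→18 ·f
i=21 'd': node 18→19  emit P6@[21:21]
i=22 'c': node 19→20  emit P1@[21:22]
i=23 'e': node 20→21  emit P5@[20:23]
i=24 'c': node 21→11 ·f

Result: [[4,7],[7,6],[8,1],[9,5],[13,7],[15,6],[16,1],[21,6],[22,1],[23,5]]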